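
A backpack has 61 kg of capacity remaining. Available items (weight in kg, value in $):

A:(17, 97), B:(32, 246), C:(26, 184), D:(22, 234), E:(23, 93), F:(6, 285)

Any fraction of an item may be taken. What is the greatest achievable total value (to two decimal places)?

772.08

Sort by value per unit weight and fill in that order.
Ratios (sorted): F 47.50, D 10.64, B 7.69, C 7.08, A 5.71, E 4.04
take F (6 @ 285); take D (22 @ 234); take B (32 @ 246); take 1/26 of C → 7.08. Capacity used 61/61.
Total value = 772.08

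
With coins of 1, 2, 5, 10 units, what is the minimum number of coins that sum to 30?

3

30 − 3×10→0
Total coins = 3 = 3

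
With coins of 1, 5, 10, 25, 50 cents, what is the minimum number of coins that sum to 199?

10

Use the largest denomination that fits, subtract, and repeat.
199 = 3×50 + 1×25 + 2×10 + 4×1
Total coins = 3 + 1 + 2 + 4 = 10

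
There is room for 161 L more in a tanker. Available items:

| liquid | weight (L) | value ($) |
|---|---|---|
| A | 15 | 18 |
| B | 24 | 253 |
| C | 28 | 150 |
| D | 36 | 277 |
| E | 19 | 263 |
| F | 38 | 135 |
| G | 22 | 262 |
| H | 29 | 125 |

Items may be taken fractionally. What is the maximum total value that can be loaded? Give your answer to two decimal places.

1340.66

Order: E (263/19=13.84) > G (262/22=11.91) > B (253/24=10.54) > D (277/36=7.69) > C (150/28=5.36) > H (125/29=4.31) > F (135/38=3.55) > A (18/15=1.20)
Fill: take E (19 @ 263) → take G (22 @ 262) → take B (24 @ 253) → take D (36 @ 277) → take C (28 @ 150) → take H (29 @ 125) → take 3/38 of F → 10.66; 161/161 used.
Total value = 1340.66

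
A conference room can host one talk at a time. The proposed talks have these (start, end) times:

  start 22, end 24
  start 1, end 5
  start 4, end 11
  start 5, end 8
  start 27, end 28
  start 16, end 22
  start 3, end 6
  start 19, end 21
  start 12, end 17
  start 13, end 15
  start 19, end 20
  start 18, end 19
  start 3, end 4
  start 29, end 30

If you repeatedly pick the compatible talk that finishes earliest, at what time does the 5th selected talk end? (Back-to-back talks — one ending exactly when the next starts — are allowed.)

By end time: (3,4), (1,5), (3,6), (5,8), (4,11), (13,15), (12,17), (18,19), (19,20), (19,21), (16,22), (22,24), (27,28), (29,30).
Pick (3,4); next start ≥ 4 → (5,8); next start ≥ 8 → (13,15); next start ≥ 15 → (18,19); next start ≥ 19 → (19,20); next start ≥ 20 → (22,24); next start ≥ 24 → (27,28); next start ≥ 28 → (29,30).
Selected: (3,4) (5,8) (13,15) (18,19) (19,20) (22,24) (27,28) (29,30)

20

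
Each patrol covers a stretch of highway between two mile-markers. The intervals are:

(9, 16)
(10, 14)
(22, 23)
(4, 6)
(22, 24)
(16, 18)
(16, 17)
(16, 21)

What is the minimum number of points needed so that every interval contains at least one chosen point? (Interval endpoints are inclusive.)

Sort by right endpoint; whenever an interval is uncovered, place a point at its right end.
By right end: [4,6]  [10,14]  [9,16]  [16,17]  [16,18]  [16,21]  [22,23]  [22,24]
[4,6] uncovered → point at 6; [10,14] uncovered → point at 14; [16,17] uncovered → point at 17; [22,23] uncovered → point at 23.
Points: 6, 14, 17, 23 (4 total).

4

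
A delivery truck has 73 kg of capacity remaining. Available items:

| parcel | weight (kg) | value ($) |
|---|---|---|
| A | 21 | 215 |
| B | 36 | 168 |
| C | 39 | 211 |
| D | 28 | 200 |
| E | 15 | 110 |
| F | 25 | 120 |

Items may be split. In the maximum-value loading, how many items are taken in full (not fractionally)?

3

Sort by value per unit weight and fill in that order.
Ratios (sorted): A 10.24, E 7.33, D 7.14, C 5.41, F 4.80, B 4.67
take A (21 @ 215); take E (15 @ 110); take D (28 @ 200); take 9/39 of C → 48.69. Capacity used 73/73.
3 item(s) taken whole; one partial (take 9/39 of C).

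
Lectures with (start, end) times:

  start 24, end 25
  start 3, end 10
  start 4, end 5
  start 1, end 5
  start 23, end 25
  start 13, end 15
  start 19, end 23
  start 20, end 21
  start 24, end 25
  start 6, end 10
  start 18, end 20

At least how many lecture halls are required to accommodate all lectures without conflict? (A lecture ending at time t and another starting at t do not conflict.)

starts: [1, 3, 4, 6, 13, 18, 19, 20, 23, 24, 24]
ends:   [5, 5, 10, 10, 15, 20, 21, 23, 25, 25, 25]
s1→1 s3→2 s4→3  — peak 3.

3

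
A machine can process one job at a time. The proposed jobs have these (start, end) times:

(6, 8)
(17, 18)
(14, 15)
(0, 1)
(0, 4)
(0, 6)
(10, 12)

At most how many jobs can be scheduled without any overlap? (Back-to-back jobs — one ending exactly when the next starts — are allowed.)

5

Order by finish time; keep every interval that doesn't clash with the previous kept one.
Sorted by end: (0,1)  (0,4)  (0,6)  (6,8)  (10,12)  (14,15)  (17,18)
take (0,1); take (6,8); take (10,12); take (14,15); take (17,18).
Selected 5 jobs.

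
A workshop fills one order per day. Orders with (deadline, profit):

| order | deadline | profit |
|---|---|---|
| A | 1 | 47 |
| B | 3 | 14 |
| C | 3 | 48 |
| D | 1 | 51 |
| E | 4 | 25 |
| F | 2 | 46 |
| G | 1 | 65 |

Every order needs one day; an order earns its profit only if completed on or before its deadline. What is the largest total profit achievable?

184

Take jobs in profit order; each goes to the latest open slot no later than its deadline.
Profit order: G=65 D=51 C=48 A=47 F=46 E=25 B=14
Assign: G→slot 1, D skipped, C→slot 3, A skipped, F→slot 2, E→slot 4, B skipped.
Slots: [1:G] [2:F] [3:C] [4:E]
Profit = 65 + 46 + 48 + 25 = 184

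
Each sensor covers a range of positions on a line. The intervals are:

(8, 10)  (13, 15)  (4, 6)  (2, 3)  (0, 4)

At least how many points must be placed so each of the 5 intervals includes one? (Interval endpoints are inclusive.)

Sorted: [2,3] [0,4] [4,6] [8,10] [13,15]
{[2,3],[0,4]} hit by 3; {[4,6]} hit by 6; {[8,10]} hit by 10; {[13,15]} hit by 15.
Points: 3, 6, 10, 15 (4 total).

4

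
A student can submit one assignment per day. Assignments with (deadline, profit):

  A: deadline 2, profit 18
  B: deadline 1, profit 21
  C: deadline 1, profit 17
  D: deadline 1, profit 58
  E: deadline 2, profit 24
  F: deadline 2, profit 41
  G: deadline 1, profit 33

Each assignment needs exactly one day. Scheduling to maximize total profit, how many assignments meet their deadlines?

Profit order: D=58 F=41 G=33 E=24 B=21 A=18 C=17
Assign: D→slot 1, F→slot 2, G skipped, E skipped, B skipped, A skipped, C skipped.
Slots: [1:D] [2:F]
2 of 7 scheduled.

2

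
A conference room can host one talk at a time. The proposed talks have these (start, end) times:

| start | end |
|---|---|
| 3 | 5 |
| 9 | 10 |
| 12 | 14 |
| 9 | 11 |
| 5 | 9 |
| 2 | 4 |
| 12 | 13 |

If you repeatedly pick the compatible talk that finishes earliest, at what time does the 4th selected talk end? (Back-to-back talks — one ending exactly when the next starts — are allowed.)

Order by finish time; keep every interval that doesn't clash with the previous kept one.
Sorted by end: (2,4)  (3,5)  (5,9)  (9,10)  (9,11)  (12,13)  (12,14)
take (2,4); take (5,9); take (9,10); take (12,13); skip (12,14).
Selected: (2,4) (5,9) (9,10) (12,13)

13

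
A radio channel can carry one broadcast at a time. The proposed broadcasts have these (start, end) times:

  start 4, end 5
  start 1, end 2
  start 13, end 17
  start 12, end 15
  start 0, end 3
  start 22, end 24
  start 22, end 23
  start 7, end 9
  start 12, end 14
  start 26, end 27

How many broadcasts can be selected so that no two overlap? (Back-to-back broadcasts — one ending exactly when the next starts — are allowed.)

By end time: (1,2), (0,3), (4,5), (7,9), (12,14), (12,15), (13,17), (22,23), (22,24), (26,27).
Pick (1,2); next start ≥ 2 → (4,5); next start ≥ 5 → (7,9); next start ≥ 9 → (12,14); next start ≥ 14 → (22,23); next start ≥ 23 → (26,27).
Selected 6 broadcasts.

6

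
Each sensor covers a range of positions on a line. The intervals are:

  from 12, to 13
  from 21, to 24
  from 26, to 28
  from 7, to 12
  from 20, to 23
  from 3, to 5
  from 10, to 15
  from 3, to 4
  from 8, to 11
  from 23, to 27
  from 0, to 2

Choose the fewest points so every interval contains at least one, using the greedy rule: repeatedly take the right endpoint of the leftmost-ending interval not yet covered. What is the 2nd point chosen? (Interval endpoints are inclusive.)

4

Sort by right endpoint; whenever an interval is uncovered, place a point at its right end.
Sorted: [0,2] [3,4] [3,5] [8,11] [7,12] [12,13] [10,15] [20,23] [21,24] [23,27] [26,28]
{[0,2]} hit by 2; {[3,4],[3,5]} hit by 4; {[8,11],[7,12]} hit by 11; {[12,13],[10,15]} hit by 13; {[20,23],[21,24],[23,27]} hit by 23; {[26,28]} hit by 28.
Points: 2, 4, 11, 13, 23, 28 (6 total).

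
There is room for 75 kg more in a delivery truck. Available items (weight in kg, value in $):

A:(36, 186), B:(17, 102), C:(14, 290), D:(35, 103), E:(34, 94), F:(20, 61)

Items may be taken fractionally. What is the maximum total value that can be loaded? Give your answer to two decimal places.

Greedy by value/weight ratio, highest first.
Order: C (290/14=20.71) > B (102/17=6.00) > A (186/36=5.17) > F (61/20=3.05) > D (103/35=2.94) > E (94/34=2.76)
Fill: take C (14 @ 290) → take B (17 @ 102) → take A (36 @ 186) → take 8/20 of F → 24.40; 75/75 used.
Total value = 602.40

602.40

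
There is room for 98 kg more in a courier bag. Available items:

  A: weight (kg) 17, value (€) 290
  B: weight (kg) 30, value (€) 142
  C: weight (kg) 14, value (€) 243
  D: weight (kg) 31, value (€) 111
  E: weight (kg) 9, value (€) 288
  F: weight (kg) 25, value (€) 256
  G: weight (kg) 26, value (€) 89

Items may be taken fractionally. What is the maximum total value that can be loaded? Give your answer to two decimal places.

Greedy by value/weight ratio, highest first.
Order: E (288/9=32.00) > C (243/14=17.36) > A (290/17=17.06) > F (256/25=10.24) > B (142/30=4.73) > D (111/31=3.58) > G (89/26=3.42)
Fill: take E (9 @ 288) → take C (14 @ 243) → take A (17 @ 290) → take F (25 @ 256) → take B (30 @ 142) → take 3/31 of D → 10.74; 98/98 used.
Total value = 1229.74

1229.74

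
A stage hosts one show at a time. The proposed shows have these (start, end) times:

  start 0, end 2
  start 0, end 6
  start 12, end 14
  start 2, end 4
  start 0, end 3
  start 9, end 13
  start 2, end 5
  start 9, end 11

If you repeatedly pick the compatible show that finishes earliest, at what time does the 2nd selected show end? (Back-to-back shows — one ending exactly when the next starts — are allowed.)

4

Greedy by earliest finish: after sorting by end time, pick each interval compatible with the last pick.
Sorted by end: (0,2)  (0,3)  (2,4)  (2,5)  (0,6)  (9,11)  (9,13)  (12,14)
take (0,2); skip (0,3); take (2,4); skip (2,5); take (9,11); take (12,14).
Selected: (0,2) (2,4) (9,11) (12,14)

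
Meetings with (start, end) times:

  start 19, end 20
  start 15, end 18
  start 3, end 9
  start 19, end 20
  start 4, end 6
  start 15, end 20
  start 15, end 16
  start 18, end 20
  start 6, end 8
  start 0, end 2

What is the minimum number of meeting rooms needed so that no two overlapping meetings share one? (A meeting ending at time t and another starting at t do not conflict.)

4

The answer is the maximum number of intervals overlapping at any instant.
Events (time:±→running): 0:+→1 2:-→0 3:+→1 4:+→2 6:-→1 6:+→2 8:-→1 9:-→0 15:+→1 15:+→2 15:+→3 16:-→2 18:-→1 18:+→2 19:+→3 19:+→4 … peak 4.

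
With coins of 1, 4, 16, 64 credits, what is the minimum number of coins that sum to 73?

4

Greedy: take as many of the largest coin as possible, then repeat with the remainder.
73 = 1×64 + 2×4 + 1×1
Total coins = 1 + 2 + 1 = 4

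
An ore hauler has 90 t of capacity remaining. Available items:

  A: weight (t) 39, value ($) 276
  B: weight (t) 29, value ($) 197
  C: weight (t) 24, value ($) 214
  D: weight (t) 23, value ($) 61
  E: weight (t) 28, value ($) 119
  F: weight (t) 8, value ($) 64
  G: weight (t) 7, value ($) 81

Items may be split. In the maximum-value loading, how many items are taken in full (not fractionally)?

Sort by value per unit weight and fill in that order.
Order: G (81/7=11.57) > C (214/24=8.92) > F (64/8=8.00) > A (276/39=7.08) > B (197/29=6.79) > E (119/28=4.25) > D (61/23=2.65)
Fill: take G (7 @ 81) → take C (24 @ 214) → take F (8 @ 64) → take A (39 @ 276) → take 12/29 of B → 81.52; 90/90 used.
4 item(s) taken whole; one partial (take 12/29 of B).

4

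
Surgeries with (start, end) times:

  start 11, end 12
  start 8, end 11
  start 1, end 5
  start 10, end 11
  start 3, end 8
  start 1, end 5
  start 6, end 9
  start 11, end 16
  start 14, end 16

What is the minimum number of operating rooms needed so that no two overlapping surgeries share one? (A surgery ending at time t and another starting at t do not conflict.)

3

The answer is the maximum number of intervals overlapping at any instant.
starts: [1, 1, 3, 6, 8, 10, 11, 11, 14]
ends:   [5, 5, 8, 9, 11, 11, 12, 16, 16]
s1→1 s1→2 s3→3  — peak 3.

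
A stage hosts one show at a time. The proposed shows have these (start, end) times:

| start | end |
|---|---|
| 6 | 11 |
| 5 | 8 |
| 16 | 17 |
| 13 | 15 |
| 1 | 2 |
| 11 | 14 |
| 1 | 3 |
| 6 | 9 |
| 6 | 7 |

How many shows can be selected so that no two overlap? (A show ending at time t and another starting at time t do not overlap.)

4

Order by finish time; keep every interval that doesn't clash with the previous kept one.
By end time: (1,2), (1,3), (6,7), (5,8), (6,9), (6,11), (11,14), (13,15), (16,17).
Pick (1,2); next start ≥ 2 → (6,7); next start ≥ 7 → (11,14); next start ≥ 14 → (16,17).
Selected 4 shows.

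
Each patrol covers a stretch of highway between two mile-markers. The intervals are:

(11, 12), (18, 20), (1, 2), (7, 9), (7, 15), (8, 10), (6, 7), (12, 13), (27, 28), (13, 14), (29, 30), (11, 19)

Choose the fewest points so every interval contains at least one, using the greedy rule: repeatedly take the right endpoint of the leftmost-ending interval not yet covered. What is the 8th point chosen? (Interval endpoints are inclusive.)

Sort by right endpoint; whenever an interval is uncovered, place a point at its right end.
By right end: [1,2]  [6,7]  [7,9]  [8,10]  [11,12]  [12,13]  [13,14]  [7,15]  [11,19]  [18,20]  [27,28]  [29,30]
[1,2] uncovered → point at 2; [6,7] uncovered → point at 7; [8,10] uncovered → point at 10; [11,12] uncovered → point at 12; [13,14] uncovered → point at 14; [18,20] uncovered → point at 20; [27,28] uncovered → point at 28; [29,30] uncovered → point at 30.
Points: 2, 7, 10, 12, 14, 20, 28, 30 (8 total).

30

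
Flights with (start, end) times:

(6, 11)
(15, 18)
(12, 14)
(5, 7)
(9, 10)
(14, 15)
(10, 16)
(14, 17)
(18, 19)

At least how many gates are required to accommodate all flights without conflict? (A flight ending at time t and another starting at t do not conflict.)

3

Count concurrent intervals with a sweep; the peak is the room count.
starts: [5, 6, 9, 10, 12, 14, 14, 15, 18]
ends:   [7, 10, 11, 14, 15, 16, 17, 18, 19]
s5→1 s6→2 e7→1 s9→2 e10→1 s10→2 e11→1 s12→2 e14→1 s14→2 s14→3  — peak 3.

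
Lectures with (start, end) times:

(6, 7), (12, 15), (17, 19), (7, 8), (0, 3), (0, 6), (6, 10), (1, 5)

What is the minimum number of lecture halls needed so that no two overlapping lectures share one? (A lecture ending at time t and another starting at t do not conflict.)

3

starts: [0, 0, 1, 6, 6, 7, 12, 17]
ends:   [3, 5, 6, 7, 8, 10, 15, 19]
s0→1 s0→2 s1→3  — peak 3.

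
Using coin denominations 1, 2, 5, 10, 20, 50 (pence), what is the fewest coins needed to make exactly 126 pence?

5

126 = 2×50 + 1×20 + 1×5 + 1×1
Total coins = 2 + 1 + 1 + 1 = 5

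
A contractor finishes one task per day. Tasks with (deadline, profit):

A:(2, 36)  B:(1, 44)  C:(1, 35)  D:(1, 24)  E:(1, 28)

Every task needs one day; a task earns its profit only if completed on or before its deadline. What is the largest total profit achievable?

Profit order: B=44 A=36 C=35 E=28 D=24
Assign: B→slot 1, A→slot 2, C skipped, E skipped, D skipped.
Slots: [1:B] [2:A]
Profit = 44 + 36 = 80

80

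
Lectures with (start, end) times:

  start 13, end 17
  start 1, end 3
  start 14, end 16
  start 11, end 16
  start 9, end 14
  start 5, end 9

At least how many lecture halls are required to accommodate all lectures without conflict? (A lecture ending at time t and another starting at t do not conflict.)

The answer is the maximum number of intervals overlapping at any instant.
Events (time:±→running): 1:+→1 3:-→0 5:+→1 9:-→0 9:+→1 11:+→2 13:+→3 … peak 3.

3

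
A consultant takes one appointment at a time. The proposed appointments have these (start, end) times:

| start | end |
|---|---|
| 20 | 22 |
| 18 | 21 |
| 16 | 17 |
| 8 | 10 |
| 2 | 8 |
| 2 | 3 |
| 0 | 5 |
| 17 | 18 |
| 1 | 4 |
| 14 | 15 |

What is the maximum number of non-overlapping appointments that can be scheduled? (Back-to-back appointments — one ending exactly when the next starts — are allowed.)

Sort by end time and greedily take each interval whose start is ≥ the last chosen end.
By end time: (2,3), (1,4), (0,5), (2,8), (8,10), (14,15), (16,17), (17,18), (18,21), (20,22).
Pick (2,3); next start ≥ 3 → (8,10); next start ≥ 10 → (14,15); next start ≥ 15 → (16,17); next start ≥ 17 → (17,18); next start ≥ 18 → (18,21).
Selected 6 appointments.

6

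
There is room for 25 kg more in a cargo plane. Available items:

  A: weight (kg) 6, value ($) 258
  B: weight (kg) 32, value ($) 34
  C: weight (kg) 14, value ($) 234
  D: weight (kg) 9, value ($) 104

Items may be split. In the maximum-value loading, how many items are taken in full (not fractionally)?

2

Ratios (sorted): A 43.00, C 16.71, D 11.56, B 1.06
take A (6 @ 258); take C (14 @ 234); take 5/9 of D → 57.78. Capacity used 25/25.
2 item(s) taken whole; one partial (take 5/9 of D).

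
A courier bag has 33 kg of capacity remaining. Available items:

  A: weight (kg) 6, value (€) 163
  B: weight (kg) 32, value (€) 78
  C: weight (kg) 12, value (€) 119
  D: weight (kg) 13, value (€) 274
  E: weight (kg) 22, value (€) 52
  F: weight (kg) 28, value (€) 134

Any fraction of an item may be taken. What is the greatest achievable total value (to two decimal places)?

565.57

Order: A (163/6=27.17) > D (274/13=21.08) > C (119/12=9.92) > F (134/28=4.79) > B (78/32=2.44) > E (52/22=2.36)
Fill: take A (6 @ 163) → take D (13 @ 274) → take C (12 @ 119) → take 2/28 of F → 9.57; 33/33 used.
Total value = 565.57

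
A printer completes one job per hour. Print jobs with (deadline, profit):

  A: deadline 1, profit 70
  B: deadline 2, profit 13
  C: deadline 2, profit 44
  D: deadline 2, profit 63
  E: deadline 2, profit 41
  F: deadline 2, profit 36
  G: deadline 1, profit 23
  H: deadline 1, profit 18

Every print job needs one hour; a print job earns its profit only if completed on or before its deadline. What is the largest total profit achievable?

133

Profit order: A=70 D=63 C=44 E=41 F=36 G=23 H=18 B=13
Assign: A→slot 1, D→slot 2, C skipped, E skipped, F skipped, G skipped, H skipped, B skipped.
Slots: [1:A] [2:D]
Profit = 70 + 63 = 133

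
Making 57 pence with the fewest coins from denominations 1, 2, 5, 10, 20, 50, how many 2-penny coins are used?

1

Greedy: take as many of the largest coin as possible, then repeat with the remainder.
57 = 1×50 + 1×5 + 1×2
Count of 2: 1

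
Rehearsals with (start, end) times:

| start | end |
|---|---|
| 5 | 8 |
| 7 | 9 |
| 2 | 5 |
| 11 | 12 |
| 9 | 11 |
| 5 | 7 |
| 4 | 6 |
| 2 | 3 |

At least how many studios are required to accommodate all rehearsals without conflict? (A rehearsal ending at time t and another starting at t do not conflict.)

3

Events (time:±→running): 2:+→1 2:+→2 3:-→1 4:+→2 5:-→1 5:+→2 5:+→3 … peak 3.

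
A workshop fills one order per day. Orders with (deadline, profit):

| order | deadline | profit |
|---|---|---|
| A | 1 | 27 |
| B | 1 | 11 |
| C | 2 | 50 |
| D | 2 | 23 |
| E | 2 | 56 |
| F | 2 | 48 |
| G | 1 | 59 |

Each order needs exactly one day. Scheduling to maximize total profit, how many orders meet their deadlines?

2

By profit: G(d1,59), E(d2,56), C(d2,50), F(d2,48), A(d1,27), D(d2,23), B(d1,11)
G→slot 1; E→slot 2; C skipped; F skipped; A skipped; D skipped; B skipped.
2 of 7 scheduled.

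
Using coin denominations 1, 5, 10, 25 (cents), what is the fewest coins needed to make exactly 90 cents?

Greedy: take as many of the largest coin as possible, then repeat with the remainder.
90 − 3×25→15 − 1×10→5 − 1×5→0
Total coins = 3 + 1 + 1 = 5

5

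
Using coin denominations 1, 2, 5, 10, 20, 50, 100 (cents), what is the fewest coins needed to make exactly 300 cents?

3

300 = 3×100
Total coins = 3 = 3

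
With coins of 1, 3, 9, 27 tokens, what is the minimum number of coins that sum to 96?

6

96 = 3×27 + 1×9 + 2×3
Total coins = 3 + 1 + 2 = 6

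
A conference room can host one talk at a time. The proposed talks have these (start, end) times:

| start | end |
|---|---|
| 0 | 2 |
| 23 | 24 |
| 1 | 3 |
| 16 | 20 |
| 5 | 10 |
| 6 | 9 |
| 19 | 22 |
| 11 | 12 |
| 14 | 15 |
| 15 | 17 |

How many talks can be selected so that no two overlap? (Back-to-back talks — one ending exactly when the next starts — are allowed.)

7

Sort by end time and greedily take each interval whose start is ≥ the last chosen end.
By end time: (0,2), (1,3), (6,9), (5,10), (11,12), (14,15), (15,17), (16,20), (19,22), (23,24).
Pick (0,2); next start ≥ 2 → (6,9); next start ≥ 9 → (11,12); next start ≥ 12 → (14,15); next start ≥ 15 → (15,17); next start ≥ 17 → (19,22); next start ≥ 22 → (23,24).
Selected 7 talks.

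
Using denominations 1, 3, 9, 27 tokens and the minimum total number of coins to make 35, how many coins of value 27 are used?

1

35 = 1×27 + 2×3 + 2×1
Count of 27: 1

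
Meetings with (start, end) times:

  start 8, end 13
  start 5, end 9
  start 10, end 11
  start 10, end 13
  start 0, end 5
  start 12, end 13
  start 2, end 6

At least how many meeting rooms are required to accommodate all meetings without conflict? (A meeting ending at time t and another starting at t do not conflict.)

3

The answer is the maximum number of intervals overlapping at any instant.
Events (time:±→running): 0:+→1 2:+→2 5:-→1 5:+→2 6:-→1 8:+→2 9:-→1 10:+→2 10:+→3 … peak 3.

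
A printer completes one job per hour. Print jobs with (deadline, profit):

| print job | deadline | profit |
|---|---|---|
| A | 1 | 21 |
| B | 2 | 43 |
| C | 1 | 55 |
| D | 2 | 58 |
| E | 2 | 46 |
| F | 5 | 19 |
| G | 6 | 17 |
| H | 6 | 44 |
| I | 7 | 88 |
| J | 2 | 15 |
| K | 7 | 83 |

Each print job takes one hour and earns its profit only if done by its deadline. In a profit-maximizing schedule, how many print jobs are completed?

7

Sort by profit descending; place each in the latest free slot ≤ its deadline.
Profit order: I=88 K=83 D=58 C=55 E=46 H=44 B=43 A=21 F=19 G=17 J=15
Assign: I→slot 7, K→slot 6, D→slot 2, C→slot 1, E skipped, H→slot 5, B skipped, A skipped, F→slot 4, G→slot 3, J skipped.
Slots: [1:C] [2:D] [3:G] [4:F] [5:H] [6:K] [7:I]
7 of 11 scheduled.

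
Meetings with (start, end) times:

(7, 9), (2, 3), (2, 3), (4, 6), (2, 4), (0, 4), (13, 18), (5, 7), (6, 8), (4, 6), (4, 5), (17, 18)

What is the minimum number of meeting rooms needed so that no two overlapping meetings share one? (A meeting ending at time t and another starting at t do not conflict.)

4

Count concurrent intervals with a sweep; the peak is the room count.
Events (time:±→running): 0:+→1 2:+→2 2:+→3 2:+→4 … peak 4.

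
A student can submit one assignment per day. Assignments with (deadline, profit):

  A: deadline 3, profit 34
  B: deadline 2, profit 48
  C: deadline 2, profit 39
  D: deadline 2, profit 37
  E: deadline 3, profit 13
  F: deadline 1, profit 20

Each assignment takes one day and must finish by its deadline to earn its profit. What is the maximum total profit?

By profit: B(d2,48), C(d2,39), D(d2,37), A(d3,34), F(d1,20), E(d3,13)
B→slot 2; C→slot 1; D skipped; A→slot 3; F skipped; E skipped.
Profit = 39 + 48 + 34 = 121

121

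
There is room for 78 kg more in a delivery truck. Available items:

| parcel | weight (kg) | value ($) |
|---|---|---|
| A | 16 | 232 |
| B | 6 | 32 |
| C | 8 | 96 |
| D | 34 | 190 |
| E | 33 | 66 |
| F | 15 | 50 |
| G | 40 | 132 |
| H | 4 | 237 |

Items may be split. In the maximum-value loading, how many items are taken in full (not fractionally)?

5

Sort by value per unit weight and fill in that order.
Order: H (237/4=59.25) > A (232/16=14.50) > C (96/8=12.00) > D (190/34=5.59) > B (32/6=5.33) > F (50/15=3.33) > G (132/40=3.30) > E (66/33=2.00)
Fill: take H (4 @ 237) → take A (16 @ 232) → take C (8 @ 96) → take D (34 @ 190) → take B (6 @ 32) → take 10/15 of F → 33.33; 78/78 used.
5 item(s) taken whole; one partial (take 10/15 of F).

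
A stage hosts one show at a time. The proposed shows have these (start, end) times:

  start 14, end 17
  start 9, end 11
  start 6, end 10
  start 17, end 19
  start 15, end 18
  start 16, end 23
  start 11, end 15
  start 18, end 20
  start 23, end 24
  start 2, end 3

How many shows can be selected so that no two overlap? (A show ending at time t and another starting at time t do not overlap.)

Sorted by end: (2,3)  (6,10)  (9,11)  (11,15)  (14,17)  (15,18)  (17,19)  (18,20)  (16,23)  (23,24)
take (2,3); take (6,10); take (11,15); take (15,18); skip (17,19); take (18,20); take (23,24).
Selected 6 shows.

6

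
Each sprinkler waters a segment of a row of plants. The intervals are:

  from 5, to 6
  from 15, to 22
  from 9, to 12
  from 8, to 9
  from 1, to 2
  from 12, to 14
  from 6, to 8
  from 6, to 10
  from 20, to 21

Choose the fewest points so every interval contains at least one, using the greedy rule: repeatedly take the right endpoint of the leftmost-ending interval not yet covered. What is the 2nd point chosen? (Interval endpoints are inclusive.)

6

Sort by right endpoint; whenever an interval is uncovered, place a point at its right end.
By right end: [1,2]  [5,6]  [6,8]  [8,9]  [6,10]  [9,12]  [12,14]  [20,21]  [15,22]
[1,2] uncovered → point at 2; [5,6] uncovered → point at 6; [8,9] uncovered → point at 9; [12,14] uncovered → point at 14; [20,21] uncovered → point at 21.
Points: 2, 6, 9, 14, 21 (5 total).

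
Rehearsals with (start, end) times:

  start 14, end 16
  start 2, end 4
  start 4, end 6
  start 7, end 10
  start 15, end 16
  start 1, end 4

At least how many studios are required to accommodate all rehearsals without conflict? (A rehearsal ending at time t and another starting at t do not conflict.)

Count concurrent intervals with a sweep; the peak is the room count.
Events (time:±→running): 1:+→1 2:+→2 … peak 2.

2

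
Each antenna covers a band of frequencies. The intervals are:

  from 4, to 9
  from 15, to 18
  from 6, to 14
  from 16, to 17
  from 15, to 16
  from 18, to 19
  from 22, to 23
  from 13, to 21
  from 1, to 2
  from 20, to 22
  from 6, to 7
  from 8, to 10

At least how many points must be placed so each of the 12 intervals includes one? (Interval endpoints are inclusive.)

Process intervals by earliest right end; each time one isn't hit yet, stab at its right endpoint.
By right end: [1,2]  [6,7]  [4,9]  [8,10]  [6,14]  [15,16]  [16,17]  [15,18]  [18,19]  [13,21]  [20,22]  [22,23]
[1,2] uncovered → point at 2; [6,7] uncovered → point at 7; [8,10] uncovered → point at 10; [15,16] uncovered → point at 16; [18,19] uncovered → point at 19; [20,22] uncovered → point at 22.
Points: 2, 7, 10, 16, 19, 22 (6 total).

6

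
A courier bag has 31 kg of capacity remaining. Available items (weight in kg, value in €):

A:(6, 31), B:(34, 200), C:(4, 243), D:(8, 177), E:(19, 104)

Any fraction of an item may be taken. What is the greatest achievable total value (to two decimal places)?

Sort by value per unit weight and fill in that order.
Ratios (sorted): C 60.75, D 22.12, B 5.88, E 5.47, A 5.17
take C (4 @ 243); take D (8 @ 177); take 19/34 of B → 111.76. Capacity used 31/31.
Total value = 531.76

531.76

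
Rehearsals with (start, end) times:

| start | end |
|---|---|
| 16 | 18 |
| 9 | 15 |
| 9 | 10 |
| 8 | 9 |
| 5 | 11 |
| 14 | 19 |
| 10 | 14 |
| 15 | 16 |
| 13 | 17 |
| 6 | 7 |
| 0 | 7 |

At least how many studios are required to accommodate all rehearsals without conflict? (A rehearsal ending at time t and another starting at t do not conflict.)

Count concurrent intervals with a sweep; the peak is the room count.
starts: [0, 5, 6, 8, 9, 9, 10, 13, 14, 15, 16]
ends:   [7, 7, 9, 10, 11, 14, 15, 16, 17, 18, 19]
s0→1 s5→2 s6→3  — peak 3.

3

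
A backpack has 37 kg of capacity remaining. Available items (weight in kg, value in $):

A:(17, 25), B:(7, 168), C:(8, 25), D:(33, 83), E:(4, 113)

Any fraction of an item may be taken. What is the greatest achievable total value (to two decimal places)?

Sort by value per unit weight and fill in that order.
Ratios (sorted): E 28.25, B 24.00, C 3.12, D 2.52, A 1.47
take E (4 @ 113); take B (7 @ 168); take C (8 @ 25); take 18/33 of D → 45.27. Capacity used 37/37.
Total value = 351.27

351.27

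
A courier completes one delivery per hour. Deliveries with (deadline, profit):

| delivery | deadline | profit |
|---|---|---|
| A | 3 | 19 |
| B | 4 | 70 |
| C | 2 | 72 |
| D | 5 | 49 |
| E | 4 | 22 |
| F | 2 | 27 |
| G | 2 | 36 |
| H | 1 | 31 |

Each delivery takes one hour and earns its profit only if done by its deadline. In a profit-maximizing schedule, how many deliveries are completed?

5

Take jobs in profit order; each goes to the latest open slot no later than its deadline.
By profit: C(d2,72), B(d4,70), D(d5,49), G(d2,36), H(d1,31), F(d2,27), E(d4,22), A(d3,19)
C→slot 2; B→slot 4; D→slot 5; G→slot 1; H skipped; F skipped; E→slot 3; A skipped.
5 of 8 scheduled.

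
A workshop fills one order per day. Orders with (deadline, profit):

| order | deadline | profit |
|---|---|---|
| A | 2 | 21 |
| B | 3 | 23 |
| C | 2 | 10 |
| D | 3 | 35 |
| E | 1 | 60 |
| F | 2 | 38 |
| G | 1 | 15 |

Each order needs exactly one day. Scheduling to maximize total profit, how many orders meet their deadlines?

Take jobs in profit order; each goes to the latest open slot no later than its deadline.
By profit: E(d1,60), F(d2,38), D(d3,35), B(d3,23), A(d2,21), G(d1,15), C(d2,10)
E→slot 1; F→slot 2; D→slot 3; B skipped; A skipped; G skipped; C skipped.
3 of 7 scheduled.

3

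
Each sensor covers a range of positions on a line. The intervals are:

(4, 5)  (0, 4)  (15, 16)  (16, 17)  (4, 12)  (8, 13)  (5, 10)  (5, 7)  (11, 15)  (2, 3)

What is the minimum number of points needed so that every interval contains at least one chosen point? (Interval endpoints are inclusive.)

4

Sort by right endpoint; whenever an interval is uncovered, place a point at its right end.
Sorted: [2,3] [0,4] [4,5] [5,7] [5,10] [4,12] [8,13] [11,15] [15,16] [16,17]
{[2,3],[0,4]} hit by 3; {[4,5],[5,7],[5,10],[4,12]} hit by 5; {[8,13],[11,15]} hit by 13; {[15,16],[16,17]} hit by 16.
Points: 3, 5, 13, 16 (4 total).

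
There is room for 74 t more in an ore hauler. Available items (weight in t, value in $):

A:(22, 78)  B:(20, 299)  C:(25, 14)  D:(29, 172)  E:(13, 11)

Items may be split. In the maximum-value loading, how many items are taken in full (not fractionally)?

Ratios (sorted): B 14.95, D 5.93, A 3.55, E 0.85, C 0.56
take B (20 @ 299); take D (29 @ 172); take A (22 @ 78); take 3/13 of E → 2.54. Capacity used 74/74.
3 item(s) taken whole; one partial (take 3/13 of E).

3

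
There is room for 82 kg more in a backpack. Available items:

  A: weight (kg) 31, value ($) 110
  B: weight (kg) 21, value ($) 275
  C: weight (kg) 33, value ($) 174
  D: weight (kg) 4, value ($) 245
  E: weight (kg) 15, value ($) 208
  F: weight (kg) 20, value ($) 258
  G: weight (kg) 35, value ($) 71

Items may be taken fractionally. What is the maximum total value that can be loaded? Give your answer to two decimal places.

Sort by value per unit weight and fill in that order.
Ratios (sorted): D 61.25, E 13.87, B 13.10, F 12.90, C 5.27, A 3.55, G 2.03
take D (4 @ 245); take E (15 @ 208); take B (21 @ 275); take F (20 @ 258); take 22/33 of C → 116.00. Capacity used 82/82.
Total value = 1102.00

1102.00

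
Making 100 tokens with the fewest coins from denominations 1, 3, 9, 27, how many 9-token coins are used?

100 − 3×27→19 − 2×9→1 − 1×1→0
Count of 9: 2

2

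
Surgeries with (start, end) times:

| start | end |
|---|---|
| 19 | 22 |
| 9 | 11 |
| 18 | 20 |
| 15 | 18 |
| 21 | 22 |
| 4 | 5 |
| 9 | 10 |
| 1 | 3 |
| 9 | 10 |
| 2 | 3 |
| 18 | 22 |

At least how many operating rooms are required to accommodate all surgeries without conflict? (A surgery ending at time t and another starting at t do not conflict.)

starts: [1, 2, 4, 9, 9, 9, 15, 18, 18, 19, 21]
ends:   [3, 3, 5, 10, 10, 11, 18, 20, 22, 22, 22]
s1→1 s2→2 e3→1 e3→0 s4→1 e5→0 s9→1 s9→2 s9→3  — peak 3.

3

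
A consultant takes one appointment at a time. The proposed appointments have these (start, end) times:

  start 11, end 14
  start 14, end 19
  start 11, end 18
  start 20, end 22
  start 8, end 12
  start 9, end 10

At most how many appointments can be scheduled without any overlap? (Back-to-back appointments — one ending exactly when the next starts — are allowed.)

By end time: (9,10), (8,12), (11,14), (11,18), (14,19), (20,22).
Pick (9,10); next start ≥ 10 → (11,14); next start ≥ 14 → (14,19); next start ≥ 19 → (20,22).
Selected 4 appointments.

4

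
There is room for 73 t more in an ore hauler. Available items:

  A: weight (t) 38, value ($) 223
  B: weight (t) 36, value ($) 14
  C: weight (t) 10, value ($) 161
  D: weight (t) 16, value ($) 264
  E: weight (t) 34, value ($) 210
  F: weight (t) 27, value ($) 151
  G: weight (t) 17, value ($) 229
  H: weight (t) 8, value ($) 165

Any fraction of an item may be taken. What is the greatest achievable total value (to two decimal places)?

954.88

Sort by value per unit weight and fill in that order.
Ratios (sorted): H 20.62, D 16.50, C 16.10, G 13.47, E 6.18, A 5.87, F 5.59, B 0.39
take H (8 @ 165); take D (16 @ 264); take C (10 @ 161); take G (17 @ 229); take 22/34 of E → 135.88. Capacity used 73/73.
Total value = 954.88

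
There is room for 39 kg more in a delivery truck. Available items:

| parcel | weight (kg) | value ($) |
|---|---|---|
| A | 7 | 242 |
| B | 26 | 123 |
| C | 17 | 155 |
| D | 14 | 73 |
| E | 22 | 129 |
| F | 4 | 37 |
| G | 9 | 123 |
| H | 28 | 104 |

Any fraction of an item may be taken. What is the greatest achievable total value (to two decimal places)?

568.73

Greedy by value/weight ratio, highest first.
Order: A (242/7=34.57) > G (123/9=13.67) > F (37/4=9.25) > C (155/17=9.12) > E (129/22=5.86) > D (73/14=5.21) > B (123/26=4.73) > H (104/28=3.71)
Fill: take A (7 @ 242) → take G (9 @ 123) → take F (4 @ 37) → take C (17 @ 155) → take 2/22 of E → 11.73; 39/39 used.
Total value = 568.73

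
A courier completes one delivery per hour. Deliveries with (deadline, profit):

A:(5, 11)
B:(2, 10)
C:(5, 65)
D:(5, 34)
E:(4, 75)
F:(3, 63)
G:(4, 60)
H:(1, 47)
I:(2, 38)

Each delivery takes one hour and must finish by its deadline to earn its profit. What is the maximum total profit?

310

Profit order: E=75 C=65 F=63 G=60 H=47 I=38 D=34 A=11 B=10
Assign: E→slot 4, C→slot 5, F→slot 3, G→slot 2, H→slot 1, I skipped, D skipped, A skipped, B skipped.
Slots: [1:H] [2:G] [3:F] [4:E] [5:C]
Profit = 47 + 60 + 63 + 75 + 65 = 310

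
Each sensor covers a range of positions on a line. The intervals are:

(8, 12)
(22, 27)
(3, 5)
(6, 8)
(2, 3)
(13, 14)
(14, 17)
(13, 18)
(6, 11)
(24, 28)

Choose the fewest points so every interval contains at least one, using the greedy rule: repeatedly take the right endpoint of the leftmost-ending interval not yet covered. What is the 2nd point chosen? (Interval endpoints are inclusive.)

Sort by right endpoint; whenever an interval is uncovered, place a point at its right end.
By right end: [2,3]  [3,5]  [6,8]  [6,11]  [8,12]  [13,14]  [14,17]  [13,18]  [22,27]  [24,28]
[2,3] uncovered → point at 3; [6,8] uncovered → point at 8; [13,14] uncovered → point at 14; [22,27] uncovered → point at 27.
Points: 3, 8, 14, 27 (4 total).

8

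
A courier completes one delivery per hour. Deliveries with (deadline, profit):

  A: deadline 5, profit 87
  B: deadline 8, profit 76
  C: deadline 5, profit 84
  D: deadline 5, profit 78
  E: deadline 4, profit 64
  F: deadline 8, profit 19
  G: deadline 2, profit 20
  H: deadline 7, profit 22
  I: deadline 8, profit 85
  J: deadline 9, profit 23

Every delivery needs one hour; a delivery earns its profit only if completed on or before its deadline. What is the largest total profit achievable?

539

Take jobs in profit order; each goes to the latest open slot no later than its deadline.
Profit order: A=87 I=85 C=84 D=78 B=76 E=64 J=23 H=22 G=20 F=19
Assign: A→slot 5, I→slot 8, C→slot 4, D→slot 3, B→slot 7, E→slot 2, J→slot 9, H→slot 6, G→slot 1, F skipped.
Slots: [1:G] [2:E] [3:D] [4:C] [5:A] [6:H] [7:B] [8:I] [9:J]
Profit = 20 + 64 + 78 + 84 + 87 + 22 + 76 + 85 + 23 = 539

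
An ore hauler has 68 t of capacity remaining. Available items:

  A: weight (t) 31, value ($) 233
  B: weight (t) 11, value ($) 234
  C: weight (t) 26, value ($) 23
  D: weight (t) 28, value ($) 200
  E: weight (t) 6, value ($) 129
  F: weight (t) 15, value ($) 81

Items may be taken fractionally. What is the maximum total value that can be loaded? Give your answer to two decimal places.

Order: E (129/6=21.50) > B (234/11=21.27) > A (233/31=7.52) > D (200/28=7.14) > F (81/15=5.40) > C (23/26=0.88)
Fill: take E (6 @ 129) → take B (11 @ 234) → take A (31 @ 233) → take 20/28 of D → 142.86; 68/68 used.
Total value = 738.86

738.86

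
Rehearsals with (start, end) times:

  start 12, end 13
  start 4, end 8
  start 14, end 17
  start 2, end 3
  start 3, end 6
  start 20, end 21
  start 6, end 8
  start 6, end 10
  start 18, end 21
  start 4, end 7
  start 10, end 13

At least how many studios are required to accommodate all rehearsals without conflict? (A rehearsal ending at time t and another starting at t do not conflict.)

4

Count concurrent intervals with a sweep; the peak is the room count.
Events (time:±→running): 2:+→1 3:-→0 3:+→1 4:+→2 4:+→3 6:-→2 6:+→3 6:+→4 … peak 4.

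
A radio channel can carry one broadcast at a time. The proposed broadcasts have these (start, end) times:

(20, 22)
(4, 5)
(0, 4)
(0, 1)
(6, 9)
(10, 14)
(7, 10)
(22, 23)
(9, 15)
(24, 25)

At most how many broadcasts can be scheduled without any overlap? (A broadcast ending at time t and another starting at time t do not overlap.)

7

By end time: (0,1), (0,4), (4,5), (6,9), (7,10), (10,14), (9,15), (20,22), (22,23), (24,25).
Pick (0,1); next start ≥ 1 → (4,5); next start ≥ 5 → (6,9); next start ≥ 9 → (10,14); next start ≥ 14 → (20,22); next start ≥ 22 → (22,23); next start ≥ 23 → (24,25).
Selected 7 broadcasts.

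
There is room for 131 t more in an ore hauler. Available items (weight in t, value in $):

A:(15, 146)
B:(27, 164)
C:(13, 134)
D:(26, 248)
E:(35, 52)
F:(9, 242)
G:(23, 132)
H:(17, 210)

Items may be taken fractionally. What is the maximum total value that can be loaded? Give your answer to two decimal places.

1277.49

Sort by value per unit weight and fill in that order.
Ratios (sorted): F 26.89, H 12.35, C 10.31, A 9.73, D 9.54, B 6.07, G 5.74, E 1.49
take F (9 @ 242); take H (17 @ 210); take C (13 @ 134); take A (15 @ 146); take D (26 @ 248); take B (27 @ 164); take G (23 @ 132); take 1/35 of E → 1.49. Capacity used 131/131.
Total value = 1277.49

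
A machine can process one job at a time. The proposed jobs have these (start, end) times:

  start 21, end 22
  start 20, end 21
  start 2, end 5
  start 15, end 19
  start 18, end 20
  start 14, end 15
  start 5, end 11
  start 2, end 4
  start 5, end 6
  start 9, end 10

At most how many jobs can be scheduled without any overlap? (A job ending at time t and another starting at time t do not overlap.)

7

Order by finish time; keep every interval that doesn't clash with the previous kept one.
Sorted by end: (2,4)  (2,5)  (5,6)  (9,10)  (5,11)  (14,15)  (15,19)  (18,20)  (20,21)  (21,22)
take (2,4); skip (2,5); take (5,6); take (9,10); skip (5,11); take (14,15); take (15,19); take (20,21); take (21,22).
Selected 7 jobs.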